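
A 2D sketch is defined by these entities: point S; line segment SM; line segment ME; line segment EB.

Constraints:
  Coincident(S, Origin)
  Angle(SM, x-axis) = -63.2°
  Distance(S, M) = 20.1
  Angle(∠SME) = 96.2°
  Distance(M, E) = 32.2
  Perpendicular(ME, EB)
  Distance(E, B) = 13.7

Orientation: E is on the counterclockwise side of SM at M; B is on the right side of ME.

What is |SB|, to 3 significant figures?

48.1

S is at the origin; SM runs at -63.2° with length 20.1, so M = 20.1·(cos -63.2°, sin -63.2°) = (9.06, -17.9). ∠SME = 96.2°, so ME runs at -63.2° + (180° − 96.2°) = 20.6° from the x-axis; with |ME| = 32.2, E = M + 32.2·(cos 20.6°, sin 20.6°) = (39.2, -6.61). The perpendicularity gives EB at right angles to ME; with |EB| = 13.7 on the right of ME, B = E + 13.7·(0.352, -0.936) = (44.0, -19.4). Then |SB| = |B − S| = 48.1.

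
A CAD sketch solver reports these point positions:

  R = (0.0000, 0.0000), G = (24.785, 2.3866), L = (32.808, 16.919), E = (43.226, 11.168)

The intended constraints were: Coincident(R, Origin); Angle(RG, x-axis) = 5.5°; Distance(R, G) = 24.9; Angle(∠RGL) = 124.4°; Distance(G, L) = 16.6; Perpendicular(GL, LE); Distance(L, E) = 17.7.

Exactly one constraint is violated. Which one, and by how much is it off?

Distance(L, E) = 17.7 — off by 5.80.

R = (0.00, 0.00) ✓; RG at 5.500° ✓; |RG| = 24.90 ✓; ∠RGL = 124.4° ✓; |GL| = 16.60 ✓; ∠(GL, LE) = 90.00° ✓; |LE| = 11.90 ✗.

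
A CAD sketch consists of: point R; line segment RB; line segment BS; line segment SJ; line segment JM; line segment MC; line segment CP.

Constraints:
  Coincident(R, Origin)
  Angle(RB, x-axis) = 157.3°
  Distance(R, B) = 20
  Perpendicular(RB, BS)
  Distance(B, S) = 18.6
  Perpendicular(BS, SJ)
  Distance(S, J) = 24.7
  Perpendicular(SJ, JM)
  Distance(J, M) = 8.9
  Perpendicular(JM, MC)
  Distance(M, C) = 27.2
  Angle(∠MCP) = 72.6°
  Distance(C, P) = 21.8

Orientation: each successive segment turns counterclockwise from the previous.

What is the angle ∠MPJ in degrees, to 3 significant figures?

15.2°

JM is perpendicular to MC, so MC runs at 157°; with |MC| = 27.2, C = (-24.5, -0.266). ∠MCP = 72.6° gives CP at -95.3° from the x-axis; with |CP| = 21.8, P = (-26.5, -22.0). Then cos ∠MPJ = PM·PJ / (|PM||PJ|), giving 15.2°.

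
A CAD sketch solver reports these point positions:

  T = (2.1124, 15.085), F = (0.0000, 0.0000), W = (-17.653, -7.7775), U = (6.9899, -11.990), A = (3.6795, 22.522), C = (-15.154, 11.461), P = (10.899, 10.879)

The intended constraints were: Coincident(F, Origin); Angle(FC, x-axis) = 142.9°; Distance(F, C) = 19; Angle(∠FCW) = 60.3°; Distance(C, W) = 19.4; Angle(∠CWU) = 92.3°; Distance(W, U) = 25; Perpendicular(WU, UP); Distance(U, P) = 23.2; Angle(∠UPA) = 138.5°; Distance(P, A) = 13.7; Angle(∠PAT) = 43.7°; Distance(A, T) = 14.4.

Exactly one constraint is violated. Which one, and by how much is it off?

Distance(A, T) = 14.4 — off by 6.80.

F = (0.00, 0.00) ✓; FC at 142.9° ✓; |FC| = 19.00 ✓; ∠FCW = 60.30° ✓; |CW| = 19.40 ✓; ∠CWU = 92.30° ✓; |WU| = 25.00 ✓; ∠(WU, UP) = 90.00° ✓; |UP| = 23.20 ✓; ∠UPA = 138.5° ✓; |PA| = 13.70 ✓; ∠PAT = 43.70° ✓; |AT| = 7.600 ✗.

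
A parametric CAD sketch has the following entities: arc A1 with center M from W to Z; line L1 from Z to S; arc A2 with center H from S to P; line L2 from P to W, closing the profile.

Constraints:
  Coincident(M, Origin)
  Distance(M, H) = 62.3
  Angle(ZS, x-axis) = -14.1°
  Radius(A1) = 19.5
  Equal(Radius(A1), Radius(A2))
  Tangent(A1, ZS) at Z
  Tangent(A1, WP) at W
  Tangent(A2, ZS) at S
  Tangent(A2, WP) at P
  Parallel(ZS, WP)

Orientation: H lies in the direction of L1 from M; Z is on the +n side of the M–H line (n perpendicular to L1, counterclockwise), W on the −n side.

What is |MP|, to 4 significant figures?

65.28

The slot axis is L1's direction at -14.1°, so u = (cos -14.1°, sin -14.1°) = (0.9699, -0.2436) and n = (−sin -14.1°, cos -14.1°) = (0.2436, 0.9699). M is at the origin and H lies 62.3 along u from M, so H = 62.3·u = (60.42, -15.18). Tangency of A1 to both parallel lines with radius 19.5 puts Z and W at M ± 19.5·n: Z = (4.750, 18.91), W = (-4.750, -18.91). Equal radii place S and P the same way about H: S = H + 19.5·n = (65.17, 3.735), P = H − 19.5·n = (55.67, -34.09). Then |MP| = |P − M| = 65.28.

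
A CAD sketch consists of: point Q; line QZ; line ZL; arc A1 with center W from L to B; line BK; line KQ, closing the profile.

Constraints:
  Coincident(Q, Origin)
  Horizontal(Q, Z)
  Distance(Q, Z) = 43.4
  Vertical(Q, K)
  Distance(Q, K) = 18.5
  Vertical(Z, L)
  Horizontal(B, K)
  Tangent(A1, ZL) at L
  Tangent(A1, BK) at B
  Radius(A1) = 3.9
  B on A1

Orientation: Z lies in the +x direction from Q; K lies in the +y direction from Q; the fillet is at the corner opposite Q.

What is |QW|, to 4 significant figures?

42.11

Q is at the origin; QZ is horizontal with |QZ| = 43.4 and Z on the +x side, so Z = (43.40, 0.000). Q and K share the same x with |QK| = 18.5 and K on the +y side, so K = (0.000, 18.50). The virtual corner opposite Q is at (43.40, 18.50). Tangency of A1 to ZL means the radius WL is perpendicular to ZL and tangency of A1 to BK means the radius WB is perpendicular to BK, with radius 3.9, so the center W sits 3.9 in from both sides at W = (39.50, 14.60). Then |QW| = |W − Q| = 42.11.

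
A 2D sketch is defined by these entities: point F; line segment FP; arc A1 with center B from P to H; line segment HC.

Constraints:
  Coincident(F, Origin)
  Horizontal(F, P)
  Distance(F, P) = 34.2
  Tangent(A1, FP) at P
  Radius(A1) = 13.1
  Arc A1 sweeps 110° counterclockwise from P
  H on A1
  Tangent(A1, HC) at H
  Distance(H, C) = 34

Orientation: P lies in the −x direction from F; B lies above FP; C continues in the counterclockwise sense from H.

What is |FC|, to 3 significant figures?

59.8

F is at the origin; F and P share the same y with |FP| = 34.2 and P on the −x side, so P = (-34.2, 0.00). The tangent condition forces BP to be normal to FP, so B = P + (0, 13.1) = (-34.2, 13.1). On A1, P sits at bearing -90° from B; a 110° counterclockwise sweep puts H at bearing 20°, so H = B + 13.1·(cos 20°, sin 20°) = (-21.9, 17.6). The tangent condition forces BH to be normal to HC, so HC runs along (−sin 20°, cos 20°); with |HC| = 34.0, C = (-33.5, 49.5). Then |FC| = |C − F| = 59.8.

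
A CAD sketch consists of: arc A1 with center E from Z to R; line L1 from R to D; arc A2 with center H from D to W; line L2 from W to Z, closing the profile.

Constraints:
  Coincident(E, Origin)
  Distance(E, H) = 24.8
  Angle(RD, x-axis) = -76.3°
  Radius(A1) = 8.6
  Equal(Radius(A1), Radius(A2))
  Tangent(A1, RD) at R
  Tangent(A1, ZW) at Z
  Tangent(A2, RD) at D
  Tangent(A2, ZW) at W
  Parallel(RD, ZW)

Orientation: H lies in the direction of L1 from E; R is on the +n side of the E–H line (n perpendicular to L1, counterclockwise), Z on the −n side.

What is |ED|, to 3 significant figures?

26.2

The slot axis is L1's direction at -76.3°, so u = (cos -76.3°, sin -76.3°) = (0.237, -0.972) and n = (−sin -76.3°, cos -76.3°) = (0.972, 0.237). E is at the origin and H lies 24.8 along u from E, so H = 24.8·u = (5.87, -24.1). Tangency of A1 to both parallel lines with radius 8.6 puts R and Z at E ± 8.6·n: R = (8.36, 2.04), Z = (-8.36, -2.04). Equal radii place D and W the same way about H: D = H + 8.6·n = (14.2, -22.1), W = H − 8.6·n = (-2.48, -26.1). Then |ED| = |D − E| = 26.2.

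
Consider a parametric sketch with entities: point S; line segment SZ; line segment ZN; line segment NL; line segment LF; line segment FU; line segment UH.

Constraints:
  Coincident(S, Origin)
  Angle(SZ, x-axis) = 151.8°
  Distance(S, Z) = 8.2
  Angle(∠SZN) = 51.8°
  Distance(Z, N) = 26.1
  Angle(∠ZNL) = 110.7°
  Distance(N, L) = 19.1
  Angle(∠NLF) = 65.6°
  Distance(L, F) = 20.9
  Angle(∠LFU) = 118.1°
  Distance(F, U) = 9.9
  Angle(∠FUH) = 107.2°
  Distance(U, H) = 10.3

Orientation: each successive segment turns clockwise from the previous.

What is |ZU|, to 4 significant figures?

10.90

S is at the origin; SZ runs at 151.8° with length 8.2, so Z = (-7.227, 3.875). ∠SZN = 51.8° gives ZN at 23.60° from the x-axis; with |ZN| = 26.1, N = (16.69, 14.32). ∠ZNL = 110.7° gives NL at -45.70° from the x-axis; with |NL| = 19.1, L = (30.03, 0.6543). ∠NLF = 65.6° gives LF at -160.1° from the x-axis; with |LF| = 20.9, F = (10.38, -6.460). ∠LFU = 118.1° gives FU at 138.0° from the x-axis; with |FU| = 9.9, U = (3.021, 0.1648). Then |ZU| = |U − Z| = 10.90.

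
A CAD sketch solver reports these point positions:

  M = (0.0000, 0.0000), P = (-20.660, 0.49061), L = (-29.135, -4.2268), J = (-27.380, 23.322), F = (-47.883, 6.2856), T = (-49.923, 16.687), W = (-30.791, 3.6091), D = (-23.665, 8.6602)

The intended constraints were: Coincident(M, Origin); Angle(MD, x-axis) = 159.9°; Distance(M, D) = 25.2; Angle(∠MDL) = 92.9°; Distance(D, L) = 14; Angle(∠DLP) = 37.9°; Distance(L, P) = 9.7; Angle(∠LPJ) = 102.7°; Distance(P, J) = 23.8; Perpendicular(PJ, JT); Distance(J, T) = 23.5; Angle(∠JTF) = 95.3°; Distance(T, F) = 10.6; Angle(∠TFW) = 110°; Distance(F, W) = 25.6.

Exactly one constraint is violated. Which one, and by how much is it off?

Distance(F, W) = 25.6 — off by 8.30.

M = (0.00, 0.00) ✓; MD at 159.9° ✓; |MD| = 25.20 ✓; ∠MDL = 92.90° ✓; |DL| = 14.00 ✓; ∠DLP = 37.90° ✓; |LP| = 9.699 ✓; ∠LPJ = 102.7° ✓; |PJ| = 23.80 ✓; ∠(PJ, JT) = 90.00° ✓; |JT| = 23.50 ✓; ∠JTF = 95.30° ✓; |TF| = 10.60 ✓; ∠TFW = 110.0° ✓; |FW| = 17.30 ✗.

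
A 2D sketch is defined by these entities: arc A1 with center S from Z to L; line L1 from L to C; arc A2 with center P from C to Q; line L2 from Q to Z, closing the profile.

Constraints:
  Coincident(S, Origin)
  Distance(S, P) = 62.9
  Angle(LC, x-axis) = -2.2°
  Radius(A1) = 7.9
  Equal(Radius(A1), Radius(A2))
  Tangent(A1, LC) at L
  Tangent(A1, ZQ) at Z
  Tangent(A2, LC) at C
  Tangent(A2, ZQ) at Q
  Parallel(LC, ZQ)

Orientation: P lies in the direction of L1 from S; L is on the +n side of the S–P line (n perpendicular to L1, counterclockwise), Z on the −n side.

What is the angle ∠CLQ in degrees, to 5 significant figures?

14.101°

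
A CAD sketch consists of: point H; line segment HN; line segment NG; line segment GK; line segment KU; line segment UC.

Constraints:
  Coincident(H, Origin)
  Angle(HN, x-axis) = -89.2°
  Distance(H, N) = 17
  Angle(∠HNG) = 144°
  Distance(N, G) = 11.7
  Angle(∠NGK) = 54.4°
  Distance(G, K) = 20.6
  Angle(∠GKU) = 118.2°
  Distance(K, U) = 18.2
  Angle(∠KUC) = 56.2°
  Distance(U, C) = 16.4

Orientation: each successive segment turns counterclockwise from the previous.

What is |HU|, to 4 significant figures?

6.365

∠NGK = 54.4° gives GK at 72.40° from the x-axis; with |GK| = 20.6, K = (13.47, -6.731). ∠GKU = 118.2° gives KU at 134.2° from the x-axis; with |KU| = 18.2, U = (0.7863, 6.317). Then |HU| = |U − H| = 6.365.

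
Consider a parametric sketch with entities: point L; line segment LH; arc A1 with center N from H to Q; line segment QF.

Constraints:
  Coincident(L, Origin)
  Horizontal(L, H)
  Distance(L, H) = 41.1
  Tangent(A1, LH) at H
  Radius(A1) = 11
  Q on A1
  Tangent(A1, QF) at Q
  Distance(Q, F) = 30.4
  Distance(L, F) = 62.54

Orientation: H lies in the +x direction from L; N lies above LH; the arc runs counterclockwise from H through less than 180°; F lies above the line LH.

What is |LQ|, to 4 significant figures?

53.54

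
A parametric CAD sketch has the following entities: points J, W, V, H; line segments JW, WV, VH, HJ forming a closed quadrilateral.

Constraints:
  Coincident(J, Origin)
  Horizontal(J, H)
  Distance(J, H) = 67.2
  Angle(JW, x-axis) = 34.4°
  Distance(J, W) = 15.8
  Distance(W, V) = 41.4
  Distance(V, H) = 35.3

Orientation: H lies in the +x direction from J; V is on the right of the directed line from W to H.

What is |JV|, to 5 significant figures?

45.886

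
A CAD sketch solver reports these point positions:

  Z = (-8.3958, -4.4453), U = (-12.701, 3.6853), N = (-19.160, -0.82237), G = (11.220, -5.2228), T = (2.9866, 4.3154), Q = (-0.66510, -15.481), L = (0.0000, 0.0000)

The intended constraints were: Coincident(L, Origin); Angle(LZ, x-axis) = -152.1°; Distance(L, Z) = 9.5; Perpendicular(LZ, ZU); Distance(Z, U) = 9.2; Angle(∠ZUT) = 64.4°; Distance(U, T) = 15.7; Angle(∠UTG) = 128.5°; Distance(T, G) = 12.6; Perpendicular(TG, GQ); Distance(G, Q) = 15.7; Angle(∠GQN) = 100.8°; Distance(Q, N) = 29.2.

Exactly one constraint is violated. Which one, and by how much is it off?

Distance(Q, N) = 29.2 — off by 5.60.

L = (0.00, 0.00) ✓; LZ at -152.1° ✓; |LZ| = 9.500 ✓; ∠(LZ, ZU) = 90.00° ✓; |ZU| = 9.200 ✓; ∠ZUT = 64.40° ✓; |UT| = 15.70 ✓; ∠UTG = 128.5° ✓; |TG| = 12.60 ✓; ∠(TG, GQ) = 90.00° ✓; |GQ| = 15.70 ✓; ∠GQN = 100.8° ✓; |QN| = 23.60 ✗.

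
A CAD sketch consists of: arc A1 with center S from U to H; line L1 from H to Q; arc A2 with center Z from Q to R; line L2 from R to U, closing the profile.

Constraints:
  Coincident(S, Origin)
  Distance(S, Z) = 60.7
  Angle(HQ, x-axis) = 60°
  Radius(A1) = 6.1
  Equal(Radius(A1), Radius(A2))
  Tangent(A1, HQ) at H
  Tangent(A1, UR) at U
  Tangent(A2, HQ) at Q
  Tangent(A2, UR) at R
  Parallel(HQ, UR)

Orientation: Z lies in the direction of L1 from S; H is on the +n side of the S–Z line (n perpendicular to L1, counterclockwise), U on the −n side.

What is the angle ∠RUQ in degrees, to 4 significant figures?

11.36°

The slot axis is L1's direction at 60.0°, so u = (cos 60.0°, sin 60.0°) = (0.5000, 0.8660) and n = (−sin 60.0°, cos 60.0°) = (-0.8660, 0.5000). S is at the origin and Z lies 60.7 along u from S, so Z = 60.7·u = (30.35, 52.57). Tangency of A1 to both parallel lines with radius 6.1 puts H and U at S ± 6.1·n: H = (-5.283, 3.050), U = (5.283, -3.050). Equal radii place Q and R the same way about Z: Q = Z + 6.1·n = (25.07, 55.62), R = Z − 6.1·n = (35.63, 49.52). Then cos ∠RUQ = UR·UQ / (|UR||UQ|), giving 11.36°.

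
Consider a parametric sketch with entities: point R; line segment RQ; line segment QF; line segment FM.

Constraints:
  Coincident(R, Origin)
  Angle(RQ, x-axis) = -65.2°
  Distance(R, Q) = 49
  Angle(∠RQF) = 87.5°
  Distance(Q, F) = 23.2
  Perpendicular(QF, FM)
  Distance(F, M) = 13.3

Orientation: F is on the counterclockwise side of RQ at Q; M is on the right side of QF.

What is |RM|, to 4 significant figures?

65.72

R is at the origin; RQ runs at -65.2° with length 49.0, so Q = 49.0·(cos -65.2°, sin -65.2°) = (20.55, -44.48). ∠RQF = 87.5°, so QF runs at -65.2° + (180° − 87.5°) = 27.30° from the x-axis; with |QF| = 23.2, F = Q + 23.2·(cos 27.30°, sin 27.30°) = (41.17, -33.84). QF ⟂ FM; with |FM| = 13.3 on the right of QF, M = F + 13.3·(0.4586, -0.8886) = (47.27, -45.66). Then |RM| = |M − R| = 65.72.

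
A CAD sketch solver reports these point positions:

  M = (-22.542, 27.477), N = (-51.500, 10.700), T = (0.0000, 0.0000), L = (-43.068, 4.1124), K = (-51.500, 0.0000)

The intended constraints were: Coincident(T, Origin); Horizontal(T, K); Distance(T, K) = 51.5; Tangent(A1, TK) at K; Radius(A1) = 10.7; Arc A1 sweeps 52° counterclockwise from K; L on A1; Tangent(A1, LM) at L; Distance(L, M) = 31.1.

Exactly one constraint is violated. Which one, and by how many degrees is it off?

Tangent(A1, LM) at L — off by 3.30°.

T = (0.00, 0.00) ✓; T.y = 0.00, K.y = 0.00 ✓; |TK| = 51.50 ✓; ∠(NK, KT) = 90.00° ✓; |NK| = 10.70 ✓; bearing(N→L) − bearing(N→K) = 52.00° ✓; |NL| = 10.70 ✓; ∠(NL, LM) = 93.30° ✗; |LM| = 31.10 ✓.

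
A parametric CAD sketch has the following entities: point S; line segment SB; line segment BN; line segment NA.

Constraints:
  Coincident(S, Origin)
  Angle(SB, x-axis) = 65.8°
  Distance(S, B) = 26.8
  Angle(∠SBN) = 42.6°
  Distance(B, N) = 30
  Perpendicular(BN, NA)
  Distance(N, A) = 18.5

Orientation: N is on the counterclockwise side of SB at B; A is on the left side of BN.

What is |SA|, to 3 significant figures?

10.3

∠SBN = 42.6°, so BN runs at 65.8° + (180° − 42.6°) = 203° from the x-axis; with |BN| = 30.0, N = B + 30.0·(cos 203°, sin 203°) = (-16.6, 12.6). BN ⟂ NA; with |NA| = 18.5 on the left of BN, A = N + 18.5·(0.394, -0.919) = (-9.30, -4.38). Then |SA| = |A − S| = 10.3.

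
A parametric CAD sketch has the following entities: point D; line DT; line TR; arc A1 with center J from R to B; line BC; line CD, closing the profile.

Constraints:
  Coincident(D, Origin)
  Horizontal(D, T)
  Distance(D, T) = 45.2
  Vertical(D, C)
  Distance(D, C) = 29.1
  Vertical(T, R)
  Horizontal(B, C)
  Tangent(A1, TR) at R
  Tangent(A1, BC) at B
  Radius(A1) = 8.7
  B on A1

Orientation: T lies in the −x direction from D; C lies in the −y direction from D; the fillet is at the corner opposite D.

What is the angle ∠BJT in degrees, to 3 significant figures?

157°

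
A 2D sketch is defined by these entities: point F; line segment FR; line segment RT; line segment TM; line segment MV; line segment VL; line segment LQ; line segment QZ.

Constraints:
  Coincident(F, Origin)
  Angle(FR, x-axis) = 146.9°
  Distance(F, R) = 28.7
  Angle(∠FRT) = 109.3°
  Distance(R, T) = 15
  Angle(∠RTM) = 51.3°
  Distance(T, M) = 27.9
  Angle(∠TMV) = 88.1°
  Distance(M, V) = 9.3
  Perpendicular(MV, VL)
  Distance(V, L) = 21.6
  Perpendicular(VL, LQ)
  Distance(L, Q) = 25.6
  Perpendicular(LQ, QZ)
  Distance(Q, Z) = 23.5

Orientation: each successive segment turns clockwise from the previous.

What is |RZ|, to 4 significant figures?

34.92

F is at the origin; FR runs at 146.9° with length 28.7, so R = (-24.04, 15.67). ∠FRT = 109.3° gives RT at 76.20° from the x-axis; with |RT| = 15.0, T = (-20.46, 30.24). ∠RTM = 51.3° gives TM at -52.50° from the x-axis; with |TM| = 27.9, M = (-3.480, 8.106). ∠TMV = 88.1° gives MV at -144.4° from the x-axis; with |MV| = 9.3, V = (-11.04, 2.692). MV is perpendicular to VL, so VL runs at 125.6°; with |VL| = 21.6, L = (-23.62, 20.25). The perpendicularity gives LQ at right angles to VL, so LQ runs at 35.60°; with |LQ| = 25.6, Q = (-2.800, 35.16). LQ is perpendicular to QZ, so QZ runs at -54.40°; with |QZ| = 23.5, Z = (10.88, 16.05). Then |RZ| = |Z − R| = 34.92.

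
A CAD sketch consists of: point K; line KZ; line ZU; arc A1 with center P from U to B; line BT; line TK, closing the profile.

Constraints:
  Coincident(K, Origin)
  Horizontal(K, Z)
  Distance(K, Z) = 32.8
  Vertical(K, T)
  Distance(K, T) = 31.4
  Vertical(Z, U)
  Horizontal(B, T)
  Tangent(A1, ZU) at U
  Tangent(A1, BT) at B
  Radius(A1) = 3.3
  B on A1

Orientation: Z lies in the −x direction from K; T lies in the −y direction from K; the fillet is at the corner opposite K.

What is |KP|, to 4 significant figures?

40.74

KT is vertical with |KT| = 31.4 and T on the −y side, so T = (0.000, -31.40). The virtual corner opposite K is at (-32.80, -31.40). Since A1 is tangent to ZU there, PU ⟂ ZU and tangency of A1 to BT means the radius PB is perpendicular to BT, with radius 3.3, so the center P sits 3.3 in from both sides at P = (-29.50, -28.10). Then |KP| = |P − K| = 40.74.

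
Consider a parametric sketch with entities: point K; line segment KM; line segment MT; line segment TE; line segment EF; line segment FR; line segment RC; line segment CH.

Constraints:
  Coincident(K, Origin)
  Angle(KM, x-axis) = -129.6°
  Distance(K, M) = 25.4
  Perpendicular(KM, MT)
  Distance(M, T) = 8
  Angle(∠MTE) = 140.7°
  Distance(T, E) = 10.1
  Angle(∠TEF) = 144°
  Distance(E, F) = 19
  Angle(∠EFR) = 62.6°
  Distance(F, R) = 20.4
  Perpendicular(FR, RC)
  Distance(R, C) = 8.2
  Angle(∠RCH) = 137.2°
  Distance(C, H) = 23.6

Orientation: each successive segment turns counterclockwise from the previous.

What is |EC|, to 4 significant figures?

14.53

K is at the origin; KM runs at -129.6° with length 25.4, so M = (-16.19, -19.57). The perpendicularity gives MT at right angles to KM, so MT runs at -39.60°; with |MT| = 8.0, T = (-10.03, -24.67). ∠MTE = 140.7° gives TE at -0.3000° from the x-axis; with |TE| = 10.1, E = (0.07340, -24.72). ∠TEF = 144.0° gives EF at 35.70° from the x-axis; with |EF| = 19.0, F = (15.50, -13.64). ∠EFR = 62.6° gives FR at 153.1° from the x-axis; with |FR| = 20.4, R = (-2.690, -4.406). The perpendicularity gives RC at right angles to FR, so RC runs at -116.9°; with |RC| = 8.2, C = (-6.400, -11.72). Then |EC| = |C − E| = 14.53.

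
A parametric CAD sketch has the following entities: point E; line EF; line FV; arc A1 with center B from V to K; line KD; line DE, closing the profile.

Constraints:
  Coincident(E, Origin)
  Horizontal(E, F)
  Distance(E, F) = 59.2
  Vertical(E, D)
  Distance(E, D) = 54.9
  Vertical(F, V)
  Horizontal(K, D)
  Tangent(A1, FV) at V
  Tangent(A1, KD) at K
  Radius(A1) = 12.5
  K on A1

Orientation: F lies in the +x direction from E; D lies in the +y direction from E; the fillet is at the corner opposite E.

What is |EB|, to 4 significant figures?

63.08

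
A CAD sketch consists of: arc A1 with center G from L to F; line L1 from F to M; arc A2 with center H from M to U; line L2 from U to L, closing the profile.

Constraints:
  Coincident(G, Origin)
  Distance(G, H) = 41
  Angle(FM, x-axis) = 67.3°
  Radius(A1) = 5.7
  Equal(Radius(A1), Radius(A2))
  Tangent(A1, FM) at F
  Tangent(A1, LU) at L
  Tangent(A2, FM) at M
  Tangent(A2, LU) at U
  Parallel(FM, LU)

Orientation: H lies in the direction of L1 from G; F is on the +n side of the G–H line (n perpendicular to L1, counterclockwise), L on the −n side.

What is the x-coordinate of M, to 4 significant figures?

10.56

The slot axis is L1's direction at 67.3°, so u = (cos 67.3°, sin 67.3°) = (0.3859, 0.9225) and n = (−sin 67.3°, cos 67.3°) = (-0.9225, 0.3859). G is at the origin and H lies 41.0 along u from G, so H = 41.0·u = (15.82, 37.82). Tangency of A1 to both parallel lines with radius 5.7 puts F and L at G ± 5.7·n: F = (-5.258, 2.200), L = (5.258, -2.200). Equal radii place M and U the same way about H: M = H + 5.7·n = (10.56, 40.02), U = H − 5.7·n = (21.08, 35.62). So M.x = 10.56.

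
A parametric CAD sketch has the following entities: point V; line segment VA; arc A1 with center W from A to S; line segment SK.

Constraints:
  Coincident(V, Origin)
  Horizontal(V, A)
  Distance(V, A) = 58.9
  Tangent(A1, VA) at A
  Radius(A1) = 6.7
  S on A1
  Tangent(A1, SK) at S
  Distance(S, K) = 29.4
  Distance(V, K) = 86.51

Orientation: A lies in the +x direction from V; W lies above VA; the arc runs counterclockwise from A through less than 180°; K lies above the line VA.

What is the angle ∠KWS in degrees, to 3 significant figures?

77.2°

V is at the origin; V and A share the same y with |VA| = 58.9 and A on the +x side, so A = (58.9, 0.00). The tangent condition forces WA to be normal to VA, so W = A + (0, 6.7) = (58.9, 6.70). Since WS ⟂ SK (tangency), |WK| = √(6.7² + 29.4²) = 30.2 regardless of where S sits on A1. So K lies on both circle(V, 86.51) and circle(W, 30.2); the above-VA intersection is K = (82.8, 25.1). S is the foot of the tangent from K: S = (64.1, 2.43).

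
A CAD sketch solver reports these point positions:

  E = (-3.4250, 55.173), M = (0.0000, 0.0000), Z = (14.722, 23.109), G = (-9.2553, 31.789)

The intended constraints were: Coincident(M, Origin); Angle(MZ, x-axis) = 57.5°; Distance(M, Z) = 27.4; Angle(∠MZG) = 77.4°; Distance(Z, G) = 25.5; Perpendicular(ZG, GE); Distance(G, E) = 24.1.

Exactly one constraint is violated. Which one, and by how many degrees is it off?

Perpendicular(ZG, GE) — off by 5.90°.

M = (0.00, 0.00) ✓; MZ at 57.50° ✓; |MZ| = 27.40 ✓; ∠MZG = 77.40° ✓; |ZG| = 25.50 ✓; ∠(ZG, GE) = 84.10° ✗; |GE| = 24.10 ✓.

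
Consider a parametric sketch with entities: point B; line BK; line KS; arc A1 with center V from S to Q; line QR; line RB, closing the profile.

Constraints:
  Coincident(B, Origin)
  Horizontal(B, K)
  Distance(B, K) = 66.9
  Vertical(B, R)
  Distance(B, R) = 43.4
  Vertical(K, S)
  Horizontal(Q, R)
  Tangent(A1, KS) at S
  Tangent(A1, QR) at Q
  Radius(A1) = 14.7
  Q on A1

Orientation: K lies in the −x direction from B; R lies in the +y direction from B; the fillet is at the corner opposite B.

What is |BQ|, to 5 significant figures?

67.885

B is at the origin; B and K share the same y with |BK| = 66.9 and K on the −x side, so K = (-66.900, 0.0000). BR is vertical with |BR| = 43.4 and R on the +y side, so R = (0.0000, 43.400). The virtual corner opposite B is at (-66.900, 43.400). The tangent condition forces VS to be normal to KS and since A1 is tangent to QR there, VQ ⟂ QR, with radius 14.7, so the center V sits 14.7 in from both sides at V = (-52.200, 28.700). That places the tangent points at S = (-66.900, 28.700) on KS and Q = (-52.200, 43.400) on QR. Then |BQ| = |Q − B| = 67.885.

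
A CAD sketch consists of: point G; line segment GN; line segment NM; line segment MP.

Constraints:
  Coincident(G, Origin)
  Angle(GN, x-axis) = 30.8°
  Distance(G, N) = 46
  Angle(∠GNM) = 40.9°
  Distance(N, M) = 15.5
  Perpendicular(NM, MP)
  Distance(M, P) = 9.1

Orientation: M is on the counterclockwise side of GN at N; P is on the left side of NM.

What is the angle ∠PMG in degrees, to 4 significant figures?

32.61°

G is at the origin; GN runs at 30.8° with length 46.0, so N = 46.0·(cos 30.8°, sin 30.8°) = (39.51, 23.55). ∠GNM = 40.9°, so NM runs at 30.8° + (180° − 40.9°) = 169.9° from the x-axis; with |NM| = 15.5, M = N + 15.5·(cos 169.9°, sin 169.9°) = (24.25, 26.27). The perpendicularity gives MP at right angles to NM; with |MP| = 9.1 on the left of NM, P = M + 9.1·(-0.1754, -0.9845) = (22.66, 17.31). Then cos ∠PMG = MP·MG / (|MP||MG|), giving 32.61°.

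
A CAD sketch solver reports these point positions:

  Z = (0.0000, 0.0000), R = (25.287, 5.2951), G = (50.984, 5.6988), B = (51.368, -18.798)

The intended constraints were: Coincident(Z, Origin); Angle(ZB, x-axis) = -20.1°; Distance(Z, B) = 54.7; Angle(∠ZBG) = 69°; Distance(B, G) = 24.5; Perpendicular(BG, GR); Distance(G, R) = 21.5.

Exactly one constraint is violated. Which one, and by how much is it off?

Distance(G, R) = 21.5 — off by 4.20.

Z = (0.00, 0.00) ✓; ZB at -20.10° ✓; |ZB| = 54.70 ✓; ∠ZBG = 69.00° ✓; |BG| = 24.50 ✓; ∠(BG, GR) = 90.00° ✓; |GR| = 25.70 ✗.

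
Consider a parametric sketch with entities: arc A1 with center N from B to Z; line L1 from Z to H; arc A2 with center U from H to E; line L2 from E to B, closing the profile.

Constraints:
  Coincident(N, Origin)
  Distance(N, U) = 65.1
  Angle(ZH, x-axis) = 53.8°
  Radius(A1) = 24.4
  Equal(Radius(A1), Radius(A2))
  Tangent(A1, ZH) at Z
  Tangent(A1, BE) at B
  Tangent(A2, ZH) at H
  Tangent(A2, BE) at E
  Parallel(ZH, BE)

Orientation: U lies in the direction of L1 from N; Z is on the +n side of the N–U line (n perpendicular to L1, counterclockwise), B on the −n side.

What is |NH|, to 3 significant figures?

69.5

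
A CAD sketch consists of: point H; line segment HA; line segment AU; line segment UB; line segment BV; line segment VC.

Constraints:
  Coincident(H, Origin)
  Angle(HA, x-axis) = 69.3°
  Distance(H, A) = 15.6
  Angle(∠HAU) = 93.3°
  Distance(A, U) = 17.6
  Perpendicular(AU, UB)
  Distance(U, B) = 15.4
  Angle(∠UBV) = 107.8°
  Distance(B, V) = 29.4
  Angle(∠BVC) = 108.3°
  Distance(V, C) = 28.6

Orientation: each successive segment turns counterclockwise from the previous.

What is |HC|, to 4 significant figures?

29.97

H is at the origin; HA runs at 69.3° with length 15.6, so A = (5.514, 14.59). ∠HAU = 93.3° gives AU at 156.0° from the x-axis; with |AU| = 17.6, U = (-10.56, 21.75). AU is perpendicular to UB, so UB runs at -114.0°; with |UB| = 15.4, B = (-16.83, 7.683). ∠UBV = 107.8° gives BV at -41.80° from the x-axis; with |BV| = 29.4, V = (5.089, -11.91). ∠BVC = 108.3° gives VC at 29.90° from the x-axis; with |VC| = 28.6, C = (29.88, 2.344). Then |HC| = |C − H| = 29.97.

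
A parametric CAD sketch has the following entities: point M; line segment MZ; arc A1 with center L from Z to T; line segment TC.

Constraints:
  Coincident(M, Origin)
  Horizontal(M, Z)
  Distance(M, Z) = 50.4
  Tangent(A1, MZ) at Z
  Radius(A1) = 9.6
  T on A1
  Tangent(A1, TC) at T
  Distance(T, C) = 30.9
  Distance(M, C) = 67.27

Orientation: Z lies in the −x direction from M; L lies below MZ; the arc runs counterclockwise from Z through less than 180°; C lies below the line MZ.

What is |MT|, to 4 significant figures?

60.90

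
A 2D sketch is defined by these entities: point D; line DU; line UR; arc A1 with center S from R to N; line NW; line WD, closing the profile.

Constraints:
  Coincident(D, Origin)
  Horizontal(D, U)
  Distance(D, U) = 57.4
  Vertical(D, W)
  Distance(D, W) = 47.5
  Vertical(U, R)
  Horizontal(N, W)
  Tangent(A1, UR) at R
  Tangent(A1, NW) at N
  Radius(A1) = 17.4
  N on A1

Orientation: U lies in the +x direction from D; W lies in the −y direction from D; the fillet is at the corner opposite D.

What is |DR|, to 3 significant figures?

64.8

The virtual corner opposite D is at (57.4, -47.5). Tangency of A1 to UR means the radius SR is perpendicular to UR and A1 meets NW tangentially, so SN is at right angles to NW, with radius 17.4, so the center S sits 17.4 in from both sides at S = (40.0, -30.1). That places the tangent points at R = (57.4, -30.1) on UR and N = (40.0, -47.5) on NW. Then |DR| = |R − D| = 64.8.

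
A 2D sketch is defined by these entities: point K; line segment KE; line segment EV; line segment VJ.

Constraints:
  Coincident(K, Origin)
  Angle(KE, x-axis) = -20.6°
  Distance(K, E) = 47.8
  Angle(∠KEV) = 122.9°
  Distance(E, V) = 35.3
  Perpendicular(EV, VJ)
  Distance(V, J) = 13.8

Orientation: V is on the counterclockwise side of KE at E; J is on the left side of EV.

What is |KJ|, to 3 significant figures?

66.7

K is at the origin; KE runs at -20.6° with length 47.8, so E = 47.8·(cos -20.6°, sin -20.6°) = (44.7, -16.8). ∠KEV = 122.9°, so EV runs at -20.6° + (180° − 122.9°) = 36.5° from the x-axis; with |EV| = 35.3, V = E + 35.3·(cos 36.5°, sin 36.5°) = (73.1, 4.18). The perpendicularity gives VJ at right angles to EV; with |VJ| = 13.8 on the left of EV, J = V + 13.8·(-0.595, 0.804) = (64.9, 15.3). Then |KJ| = |J − K| = 66.7.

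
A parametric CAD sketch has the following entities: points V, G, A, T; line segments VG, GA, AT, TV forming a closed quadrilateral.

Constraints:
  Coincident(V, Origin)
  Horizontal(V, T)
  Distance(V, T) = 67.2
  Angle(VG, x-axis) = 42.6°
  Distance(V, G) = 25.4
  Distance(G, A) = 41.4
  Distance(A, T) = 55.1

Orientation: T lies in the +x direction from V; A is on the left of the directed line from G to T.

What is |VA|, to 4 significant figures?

66.57

V is at the origin; V and T share the same y with |VT| = 67.2 and T in +x, so T = (67.2, 0). VG runs at 42.6° with |VG| = 25.4, so G = (18.70, 17.19). A is determined by |GA| = 41.4 and |AT| = 55.1 together: it lies at the intersection of circle(G, 41.4) and circle(T, 55.1). With |GT| = 51.46, the foot of the radical line on GT is 12.88 from G and the perpendicular offset is √(41.4² − 12.88²) = 39.34. Taking the left-of-GT solution: A = (43.99, 49.97).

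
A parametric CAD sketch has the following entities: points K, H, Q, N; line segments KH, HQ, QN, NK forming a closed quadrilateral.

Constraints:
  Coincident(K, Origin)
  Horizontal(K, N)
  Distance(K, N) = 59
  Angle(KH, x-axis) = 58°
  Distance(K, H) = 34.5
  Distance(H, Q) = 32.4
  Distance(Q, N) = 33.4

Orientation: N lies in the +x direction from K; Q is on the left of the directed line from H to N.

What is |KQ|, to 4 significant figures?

59.98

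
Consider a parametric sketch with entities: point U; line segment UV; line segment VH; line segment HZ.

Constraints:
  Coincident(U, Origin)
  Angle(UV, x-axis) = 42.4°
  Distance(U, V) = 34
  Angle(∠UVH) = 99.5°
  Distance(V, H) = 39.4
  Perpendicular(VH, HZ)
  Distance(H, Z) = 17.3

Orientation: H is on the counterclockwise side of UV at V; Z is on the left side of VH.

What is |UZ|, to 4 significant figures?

47.85

U is at the origin; UV runs at 42.4° with length 34.0, so V = 34.0·(cos 42.4°, sin 42.4°) = (25.11, 22.93). ∠UVH = 99.5°, so VH runs at 42.4° + (180° − 99.5°) = 122.9° from the x-axis; with |VH| = 39.4, H = V + 39.4·(cos 122.9°, sin 122.9°) = (3.706, 56.01). The perpendicularity gives HZ at right angles to VH; with |HZ| = 17.3 on the left of VH, Z = H + 17.3·(-0.8396, -0.5432) = (-10.82, 46.61). Then |UZ| = |Z − U| = 47.85.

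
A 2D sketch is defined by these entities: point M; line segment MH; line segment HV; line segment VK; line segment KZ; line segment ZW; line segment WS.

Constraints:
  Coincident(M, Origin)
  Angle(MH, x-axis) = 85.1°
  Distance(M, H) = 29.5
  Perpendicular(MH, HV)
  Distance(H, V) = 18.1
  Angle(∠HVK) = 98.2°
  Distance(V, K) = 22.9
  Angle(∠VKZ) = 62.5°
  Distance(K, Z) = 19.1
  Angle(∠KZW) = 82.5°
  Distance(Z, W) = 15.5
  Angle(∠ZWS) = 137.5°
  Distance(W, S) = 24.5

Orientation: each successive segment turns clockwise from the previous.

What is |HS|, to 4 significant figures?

33.81

∠KZW = 82.5° gives ZW at 58.30° from the x-axis; with |ZW| = 15.5, W = (12.60, 26.00). ∠ZWS = 137.5° gives WS at 15.80° from the x-axis; with |WS| = 24.5, S = (36.17, 32.67). Then |HS| = |S − H| = 33.81.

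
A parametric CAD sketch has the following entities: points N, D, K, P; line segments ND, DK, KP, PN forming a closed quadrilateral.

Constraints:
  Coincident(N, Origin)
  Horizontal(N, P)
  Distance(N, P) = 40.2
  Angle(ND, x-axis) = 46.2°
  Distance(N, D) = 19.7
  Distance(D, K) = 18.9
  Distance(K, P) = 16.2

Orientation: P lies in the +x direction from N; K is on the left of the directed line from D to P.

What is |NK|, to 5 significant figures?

35.528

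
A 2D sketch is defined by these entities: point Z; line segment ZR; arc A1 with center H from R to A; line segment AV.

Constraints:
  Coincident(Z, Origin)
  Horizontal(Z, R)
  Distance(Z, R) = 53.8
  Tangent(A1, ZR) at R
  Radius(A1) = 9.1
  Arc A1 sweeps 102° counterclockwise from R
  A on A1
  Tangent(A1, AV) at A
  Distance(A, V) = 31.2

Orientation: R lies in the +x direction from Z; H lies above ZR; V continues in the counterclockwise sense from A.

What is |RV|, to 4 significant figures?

41.58

Z is at the origin; Z and R share the same y with |ZR| = 53.8 and R on the +x side, so R = (53.80, 0.000). Since A1 is tangent to ZR there, HR ⟂ ZR, so H = R + (0, 9.1) = (53.80, 9.100). On A1, R sits at bearing -90° from H; a 102° counterclockwise sweep puts A at bearing 12°, so A = H + 9.1·(cos 12°, sin 12°) = (62.70, 10.99). Tangency of A1 to AV means the radius HA is perpendicular to AV, so AV runs along (−sin 12°, cos 12°); with |AV| = 31.2, V = (56.21, 41.51). Then |RV| = |V − R| = 41.58.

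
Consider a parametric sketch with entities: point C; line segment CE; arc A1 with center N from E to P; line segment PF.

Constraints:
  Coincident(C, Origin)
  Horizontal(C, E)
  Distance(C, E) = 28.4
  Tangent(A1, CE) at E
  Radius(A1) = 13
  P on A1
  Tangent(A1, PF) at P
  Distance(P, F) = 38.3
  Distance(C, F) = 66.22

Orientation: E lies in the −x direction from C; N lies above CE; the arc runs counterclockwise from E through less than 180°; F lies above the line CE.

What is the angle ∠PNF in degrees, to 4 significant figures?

71.25°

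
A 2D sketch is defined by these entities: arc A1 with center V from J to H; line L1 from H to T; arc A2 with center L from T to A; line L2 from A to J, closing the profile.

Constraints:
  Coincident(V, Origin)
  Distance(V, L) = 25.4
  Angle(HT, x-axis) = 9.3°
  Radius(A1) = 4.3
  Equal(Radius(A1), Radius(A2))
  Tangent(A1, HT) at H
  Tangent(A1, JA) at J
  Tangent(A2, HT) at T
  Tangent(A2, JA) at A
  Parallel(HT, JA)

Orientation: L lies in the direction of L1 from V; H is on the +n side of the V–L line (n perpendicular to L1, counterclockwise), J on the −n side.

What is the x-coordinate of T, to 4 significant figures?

24.37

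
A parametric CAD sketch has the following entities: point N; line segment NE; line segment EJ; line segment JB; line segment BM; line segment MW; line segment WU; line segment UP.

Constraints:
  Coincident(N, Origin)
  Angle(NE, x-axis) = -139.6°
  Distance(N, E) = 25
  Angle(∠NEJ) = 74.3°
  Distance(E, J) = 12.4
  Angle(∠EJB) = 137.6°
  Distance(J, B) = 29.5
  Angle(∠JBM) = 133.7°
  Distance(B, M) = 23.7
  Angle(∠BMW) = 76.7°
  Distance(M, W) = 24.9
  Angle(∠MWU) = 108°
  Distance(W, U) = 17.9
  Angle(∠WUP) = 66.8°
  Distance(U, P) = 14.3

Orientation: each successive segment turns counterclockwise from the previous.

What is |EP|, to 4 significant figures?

33.28

N is at the origin; NE runs at -139.6° with length 25.0, so E = (-19.04, -16.20). ∠NEJ = 74.3° gives EJ at -33.90° from the x-axis; with |EJ| = 12.4, J = (-8.746, -23.12). ∠EJB = 137.6° gives JB at 8.500° from the x-axis; with |JB| = 29.5, B = (20.43, -18.76). ∠JBM = 133.7° gives BM at 54.80° from the x-axis; with |BM| = 23.7, M = (34.09, 0.6077). ∠BMW = 76.7° gives MW at 158.1° from the x-axis; with |MW| = 24.9, W = (10.99, 9.895). ∠MWU = 108.0° gives WU at -129.9° from the x-axis; with |WU| = 17.9, U = (-0.4940, -3.837). ∠WUP = 66.8° gives UP at -16.70° from the x-axis; with |UP| = 14.3, P = (13.20, -7.946). Then |EP| = |P − E| = 33.28.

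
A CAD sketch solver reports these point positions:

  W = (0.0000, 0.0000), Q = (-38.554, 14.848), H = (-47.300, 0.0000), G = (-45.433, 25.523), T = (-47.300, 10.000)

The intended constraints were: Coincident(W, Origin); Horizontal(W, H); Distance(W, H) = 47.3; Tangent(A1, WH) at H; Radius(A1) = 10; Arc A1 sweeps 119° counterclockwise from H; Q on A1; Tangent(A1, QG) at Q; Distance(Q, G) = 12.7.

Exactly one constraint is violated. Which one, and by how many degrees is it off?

Tangent(A1, QG) at Q — off by 3.80°.

W = (0.00, 0.00) ✓; W.y = 0.00, H.y = 0.00 ✓; |WH| = 47.30 ✓; ∠(TH, HW) = 90.00° ✓; |TH| = 10.00 ✓; bearing(T→Q) − bearing(T→H) = 119.0° ✓; |TQ| = 10.00 ✓; ∠(TQ, QG) = 86.20° ✗; |QG| = 12.70 ✓.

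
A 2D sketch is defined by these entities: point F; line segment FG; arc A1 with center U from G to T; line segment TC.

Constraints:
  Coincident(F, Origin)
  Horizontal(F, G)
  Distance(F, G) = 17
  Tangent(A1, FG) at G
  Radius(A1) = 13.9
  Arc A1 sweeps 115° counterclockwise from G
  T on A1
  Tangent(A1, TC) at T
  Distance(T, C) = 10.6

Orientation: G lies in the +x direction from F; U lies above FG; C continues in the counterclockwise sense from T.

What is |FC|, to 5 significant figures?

38.654

F is at the origin; F and G share the same y with |FG| = 17.0 and G on the +x side, so G = (17.000, 0.0000). A1 meets FG tangentially, so UG is at right angles to FG, so U = G + (0, 13.9) = (17.000, 13.900). On A1, G sits at bearing -90° from U; a 115° counterclockwise sweep puts T at bearing 25°, so T = U + 13.9·(cos 25°, sin 25°) = (29.598, 19.774). A1 meets TC tangentially, so UT is at right angles to TC, so TC runs along (−sin 25°, cos 25°); with |TC| = 10.6, C = (25.118, 29.381). Then |FC| = |C − F| = 38.654.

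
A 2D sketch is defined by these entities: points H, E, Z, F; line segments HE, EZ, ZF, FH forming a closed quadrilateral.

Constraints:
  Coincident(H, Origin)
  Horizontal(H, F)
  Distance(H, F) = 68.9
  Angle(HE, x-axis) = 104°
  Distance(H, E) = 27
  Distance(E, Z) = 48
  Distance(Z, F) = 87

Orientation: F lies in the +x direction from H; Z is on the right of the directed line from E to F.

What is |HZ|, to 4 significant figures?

26.08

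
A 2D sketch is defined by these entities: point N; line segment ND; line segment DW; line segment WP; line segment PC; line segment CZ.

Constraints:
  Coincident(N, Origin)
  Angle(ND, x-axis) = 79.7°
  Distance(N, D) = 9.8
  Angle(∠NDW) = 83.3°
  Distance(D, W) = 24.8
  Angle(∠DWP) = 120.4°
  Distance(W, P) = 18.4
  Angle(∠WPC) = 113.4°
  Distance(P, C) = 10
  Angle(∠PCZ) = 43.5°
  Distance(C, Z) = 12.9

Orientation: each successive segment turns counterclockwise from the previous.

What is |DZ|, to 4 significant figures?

28.81

∠WPC = 113.4° gives PC at -57.40° from the x-axis; with |PC| = 10.0, C = (-27.90, -12.48). ∠PCZ = 43.5° gives CZ at 79.10° from the x-axis; with |CZ| = 12.9, Z = (-25.46, 0.1877). Then |DZ| = |Z − D| = 28.81.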